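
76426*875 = 66872750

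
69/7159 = 69/7159 = 0.01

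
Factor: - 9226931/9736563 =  - 3^(-1)*7^1*17^( - 1) *97^1 * 107^1* 127^1*190913^( - 1 )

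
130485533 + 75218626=205704159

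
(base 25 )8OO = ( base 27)7j8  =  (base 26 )888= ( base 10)5624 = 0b1010111111000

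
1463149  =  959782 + 503367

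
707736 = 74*9564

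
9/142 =9/142 = 0.06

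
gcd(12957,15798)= 3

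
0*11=0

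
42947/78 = 42947/78 = 550.60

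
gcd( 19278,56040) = 6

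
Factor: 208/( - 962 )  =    -  2^3*37^( - 1 )= - 8/37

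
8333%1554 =563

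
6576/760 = 822/95 = 8.65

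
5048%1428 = 764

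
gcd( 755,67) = 1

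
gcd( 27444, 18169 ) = 1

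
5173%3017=2156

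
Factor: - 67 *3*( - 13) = 2613= 3^1*13^1*67^1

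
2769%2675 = 94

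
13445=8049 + 5396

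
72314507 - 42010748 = 30303759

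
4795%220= 175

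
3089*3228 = 9971292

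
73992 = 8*9249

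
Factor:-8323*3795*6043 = -190872898755 =- 3^1*5^1*7^1*11^1*  23^1 * 29^1*41^1*6043^1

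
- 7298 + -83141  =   - 90439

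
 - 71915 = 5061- 76976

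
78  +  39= 117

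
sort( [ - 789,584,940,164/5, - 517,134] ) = [ - 789,  -  517, 164/5,  134,584, 940]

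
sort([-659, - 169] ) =[ - 659,-169 ] 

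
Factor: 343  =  7^3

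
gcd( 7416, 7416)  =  7416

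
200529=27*7427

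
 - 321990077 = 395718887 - 717708964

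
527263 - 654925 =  -127662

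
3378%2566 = 812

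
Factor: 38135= 5^1*29^1*263^1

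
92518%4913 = 4084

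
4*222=888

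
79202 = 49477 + 29725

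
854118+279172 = 1133290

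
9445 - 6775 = 2670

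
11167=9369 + 1798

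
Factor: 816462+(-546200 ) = 270262=   2^1*135131^1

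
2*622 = 1244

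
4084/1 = 4084 = 4084.00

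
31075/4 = 7768  +  3/4 = 7768.75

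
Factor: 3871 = 7^2 * 79^1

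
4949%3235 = 1714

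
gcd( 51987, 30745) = 559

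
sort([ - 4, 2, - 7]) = [- 7, - 4,2]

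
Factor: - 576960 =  - 2^6*3^1*5^1 * 601^1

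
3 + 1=4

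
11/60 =11/60= 0.18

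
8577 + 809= 9386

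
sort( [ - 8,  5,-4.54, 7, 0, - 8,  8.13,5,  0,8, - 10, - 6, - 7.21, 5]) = [ - 10,-8, - 8, - 7.21,-6, - 4.54, 0,0, 5 , 5,5,7, 8,8.13 ]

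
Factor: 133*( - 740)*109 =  - 10727780 = - 2^2  *5^1*7^1*19^1*37^1*109^1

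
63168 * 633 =39985344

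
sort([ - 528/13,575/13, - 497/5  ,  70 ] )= [ - 497/5, - 528/13, 575/13,70 ] 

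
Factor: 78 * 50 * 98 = 2^3*3^1*5^2*7^2*13^1=382200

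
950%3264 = 950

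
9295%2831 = 802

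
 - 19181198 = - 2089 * 9182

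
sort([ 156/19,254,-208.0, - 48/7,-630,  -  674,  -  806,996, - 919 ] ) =[ - 919, - 806, - 674, - 630,- 208.0, - 48/7,156/19, 254,996] 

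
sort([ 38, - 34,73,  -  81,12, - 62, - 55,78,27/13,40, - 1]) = [ - 81, - 62 , - 55 , - 34, - 1,27/13,  12,38,40,73,78 ]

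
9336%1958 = 1504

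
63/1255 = 63/1255 = 0.05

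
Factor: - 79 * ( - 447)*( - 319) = -11264847 =- 3^1 * 11^1 * 29^1*79^1 *149^1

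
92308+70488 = 162796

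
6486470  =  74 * 87655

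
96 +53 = 149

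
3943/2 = 3943/2 = 1971.50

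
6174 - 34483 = -28309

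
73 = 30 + 43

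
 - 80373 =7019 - 87392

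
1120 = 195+925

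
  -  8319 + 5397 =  - 2922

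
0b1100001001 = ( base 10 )777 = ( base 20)1IH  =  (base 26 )13N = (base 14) 3D7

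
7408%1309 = 863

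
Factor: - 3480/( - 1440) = 29/12 = 2^( - 2 )*3^( - 1 ) * 29^1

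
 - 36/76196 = -9/19049 = - 0.00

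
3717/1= 3717 = 3717.00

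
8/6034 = 4/3017 = 0.00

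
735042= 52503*14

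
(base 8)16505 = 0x1d45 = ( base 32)7a5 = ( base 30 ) 89N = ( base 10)7493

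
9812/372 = 2453/93=   26.38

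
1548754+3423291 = 4972045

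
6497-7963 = -1466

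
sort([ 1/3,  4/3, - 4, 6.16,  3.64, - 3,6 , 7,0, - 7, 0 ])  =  [ - 7 ,- 4, - 3,0,0 , 1/3, 4/3, 3.64 , 6 , 6.16,7 ]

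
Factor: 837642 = 2^1*3^1*13^1*10739^1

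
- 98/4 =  - 49/2 = - 24.50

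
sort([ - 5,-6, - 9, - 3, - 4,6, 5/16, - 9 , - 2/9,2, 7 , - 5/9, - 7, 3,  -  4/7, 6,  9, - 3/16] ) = [ - 9, - 9 , - 7 , - 6 , - 5, - 4, - 3, - 4/7, - 5/9, -2/9  , - 3/16, 5/16, 2,3,6,  6, 7  ,  9 ]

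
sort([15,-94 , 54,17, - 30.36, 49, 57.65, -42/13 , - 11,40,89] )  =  [ -94, - 30.36, - 11, - 42/13,15,17,40  ,  49, 54, 57.65,89]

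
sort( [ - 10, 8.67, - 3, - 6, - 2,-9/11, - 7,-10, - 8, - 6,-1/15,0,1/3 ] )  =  [-10,-10,-8,-7, - 6,-6, - 3,-2,  -  9/11,-1/15, 0, 1/3, 8.67] 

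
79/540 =79/540 = 0.15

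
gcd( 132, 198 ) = 66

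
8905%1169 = 722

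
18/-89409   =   - 1+ 29797/29803=- 0.00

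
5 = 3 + 2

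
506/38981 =506/38981 = 0.01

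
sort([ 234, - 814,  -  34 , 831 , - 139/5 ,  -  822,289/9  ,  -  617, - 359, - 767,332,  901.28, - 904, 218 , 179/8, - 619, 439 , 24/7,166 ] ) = [ - 904, - 822,-814 , - 767 , - 619, - 617, - 359 ,-34,  -  139/5,24/7,179/8,289/9, 166,218,234, 332,439, 831 , 901.28]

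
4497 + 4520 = 9017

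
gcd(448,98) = 14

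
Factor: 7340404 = 2^2 * 23^2 * 3469^1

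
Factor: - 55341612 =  - 2^2*3^2 * 743^1*2069^1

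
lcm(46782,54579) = 327474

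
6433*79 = 508207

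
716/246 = 358/123 = 2.91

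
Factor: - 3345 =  - 3^1*5^1 *223^1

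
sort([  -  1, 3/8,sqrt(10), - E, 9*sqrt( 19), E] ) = [ - E,- 1, 3/8, E, sqrt( 10 ),9 * sqrt( 19)] 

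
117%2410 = 117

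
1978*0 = 0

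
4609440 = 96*48015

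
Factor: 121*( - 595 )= - 5^1 *7^1*11^2 *17^1 = - 71995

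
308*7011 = 2159388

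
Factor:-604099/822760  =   - 2^(-3 )*5^( - 1) * 29^1*37^1*67^( - 1 )*307^( - 1 ) * 563^1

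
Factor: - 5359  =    -  23^1*233^1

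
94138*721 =67873498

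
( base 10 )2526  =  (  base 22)54I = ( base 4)213132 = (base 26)3J4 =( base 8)4736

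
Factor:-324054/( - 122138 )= 459/173 = 3^3*17^1*173^( - 1)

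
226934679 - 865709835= - 638775156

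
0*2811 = 0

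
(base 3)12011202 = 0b111010111101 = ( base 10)3773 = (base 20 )98D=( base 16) EBD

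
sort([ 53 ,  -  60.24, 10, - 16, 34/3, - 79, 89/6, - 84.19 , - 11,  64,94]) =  [ - 84.19, - 79, - 60.24, - 16, - 11, 10,  34/3, 89/6,53, 64,94] 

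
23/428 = 23/428 = 0.05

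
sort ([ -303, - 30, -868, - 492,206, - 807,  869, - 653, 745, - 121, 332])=[ - 868, -807,-653, - 492, - 303, - 121,-30,206,332,  745 , 869 ] 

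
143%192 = 143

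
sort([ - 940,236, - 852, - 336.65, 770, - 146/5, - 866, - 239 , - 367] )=[ - 940,  -  866, - 852, - 367, - 336.65,-239, - 146/5 , 236,770 ] 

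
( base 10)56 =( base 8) 70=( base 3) 2002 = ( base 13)44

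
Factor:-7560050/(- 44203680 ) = 2^(  -  4)*3^( - 2)*5^1*30697^( - 1)*151201^1= 756005/4420368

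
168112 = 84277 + 83835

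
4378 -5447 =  - 1069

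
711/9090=79/1010 = 0.08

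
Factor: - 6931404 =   -  2^2* 3^2*192539^1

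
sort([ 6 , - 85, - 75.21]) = [-85, - 75.21,6]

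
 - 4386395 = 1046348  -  5432743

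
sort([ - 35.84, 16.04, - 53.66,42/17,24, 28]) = [ - 53.66, - 35.84,42/17,16.04 , 24, 28]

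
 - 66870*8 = - 534960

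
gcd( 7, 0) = 7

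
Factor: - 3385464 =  - 2^3 * 3^1*141061^1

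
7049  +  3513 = 10562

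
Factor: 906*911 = 825366  =  2^1 * 3^1*151^1*911^1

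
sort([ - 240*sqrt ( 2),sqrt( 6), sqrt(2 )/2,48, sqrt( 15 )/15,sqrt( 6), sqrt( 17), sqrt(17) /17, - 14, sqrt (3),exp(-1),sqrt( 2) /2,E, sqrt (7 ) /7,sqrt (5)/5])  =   [ - 240* sqrt( 2), - 14,sqrt(17 )/17, sqrt ( 15 ) /15,exp( - 1 ),  sqrt( 7)/7 , sqrt(  5 )/5,  sqrt ( 2 ) /2, sqrt(2)/2,sqrt( 3 ), sqrt (6), sqrt(6),E, sqrt( 17 ),48] 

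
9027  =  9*1003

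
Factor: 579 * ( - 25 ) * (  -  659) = 9539025 = 3^1*5^2*193^1 * 659^1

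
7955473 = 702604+7252869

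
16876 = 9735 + 7141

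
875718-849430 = 26288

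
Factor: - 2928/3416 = -6/7 = - 2^1 * 3^1*7^ (-1 )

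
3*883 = 2649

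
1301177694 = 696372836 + 604804858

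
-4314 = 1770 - 6084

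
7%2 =1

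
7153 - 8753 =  - 1600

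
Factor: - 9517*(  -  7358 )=70026086 = 2^1 * 13^1 * 31^1*283^1 *307^1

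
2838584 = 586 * 4844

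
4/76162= 2/38081=   0.00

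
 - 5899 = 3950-9849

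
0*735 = 0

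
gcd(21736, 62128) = 88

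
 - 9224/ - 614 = 15 + 7/307 =15.02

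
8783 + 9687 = 18470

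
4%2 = 0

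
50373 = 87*579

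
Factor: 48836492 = 2^2*2887^1*4229^1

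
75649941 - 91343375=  - 15693434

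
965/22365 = 193/4473=0.04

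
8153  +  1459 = 9612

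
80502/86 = 936 + 3/43 = 936.07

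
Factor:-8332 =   -  2^2 *2083^1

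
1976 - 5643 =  - 3667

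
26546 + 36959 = 63505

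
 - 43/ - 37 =43/37 = 1.16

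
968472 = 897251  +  71221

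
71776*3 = 215328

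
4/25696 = 1/6424 = 0.00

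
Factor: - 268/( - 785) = 2^2*5^( - 1)  *  67^1*  157^( - 1) 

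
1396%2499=1396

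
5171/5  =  5171/5 = 1034.20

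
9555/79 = 120+75/79 = 120.95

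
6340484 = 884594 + 5455890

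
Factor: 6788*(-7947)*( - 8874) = 2^3*3^4*17^1*29^1*883^1*1697^1 = 478701150264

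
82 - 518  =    -  436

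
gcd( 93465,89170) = 5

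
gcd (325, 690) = 5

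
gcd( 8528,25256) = 328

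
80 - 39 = 41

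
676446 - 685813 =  - 9367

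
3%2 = 1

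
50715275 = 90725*559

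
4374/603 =486/67=7.25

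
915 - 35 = 880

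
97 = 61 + 36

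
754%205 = 139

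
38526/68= 566 + 19/34 =566.56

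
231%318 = 231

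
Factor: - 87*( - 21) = 1827 = 3^2*7^1*29^1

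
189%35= 14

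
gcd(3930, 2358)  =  786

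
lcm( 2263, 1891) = 138043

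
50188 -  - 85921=136109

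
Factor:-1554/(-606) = 259/101 = 7^1*37^1*101^( - 1)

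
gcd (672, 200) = 8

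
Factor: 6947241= 3^1*7^1*330821^1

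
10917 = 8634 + 2283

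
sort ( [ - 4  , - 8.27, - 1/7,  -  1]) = [ - 8.27, - 4, - 1,-1/7]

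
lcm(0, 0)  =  0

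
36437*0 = 0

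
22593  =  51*443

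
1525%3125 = 1525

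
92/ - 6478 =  - 1+3193/3239 = - 0.01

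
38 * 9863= 374794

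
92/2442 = 46/1221 = 0.04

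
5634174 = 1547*3642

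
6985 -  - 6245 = 13230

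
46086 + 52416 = 98502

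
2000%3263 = 2000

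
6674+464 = 7138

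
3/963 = 1/321 = 0.00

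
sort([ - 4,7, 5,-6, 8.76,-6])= [- 6, - 6, -4 , 5,  7, 8.76]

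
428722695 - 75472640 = 353250055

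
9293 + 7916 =17209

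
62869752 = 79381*792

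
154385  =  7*22055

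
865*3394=2935810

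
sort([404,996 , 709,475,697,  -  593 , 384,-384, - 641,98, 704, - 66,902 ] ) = [ - 641, - 593 , - 384,-66, 98,  384,404, 475,697,704,  709 , 902,996 ]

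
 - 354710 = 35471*(-10)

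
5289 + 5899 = 11188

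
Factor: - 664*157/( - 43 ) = 2^3 * 43^( - 1 ) * 83^1*157^1 = 104248/43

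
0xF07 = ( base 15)1217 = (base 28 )4pb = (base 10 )3847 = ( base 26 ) 5HP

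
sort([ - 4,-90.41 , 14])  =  [- 90.41, - 4,14]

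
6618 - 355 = 6263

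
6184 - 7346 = -1162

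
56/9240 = 1/165 = 0.01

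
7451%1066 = 1055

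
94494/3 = 31498 = 31498.00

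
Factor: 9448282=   2^1*19^1*248639^1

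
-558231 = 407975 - 966206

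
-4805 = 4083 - 8888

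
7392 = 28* 264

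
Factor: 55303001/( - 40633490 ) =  - 2^( - 1 )*5^( - 1 )*13^1*59^1*67^( - 1 )*60647^( - 1)*72103^1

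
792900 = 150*5286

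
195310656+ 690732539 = 886043195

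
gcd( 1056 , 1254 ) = 66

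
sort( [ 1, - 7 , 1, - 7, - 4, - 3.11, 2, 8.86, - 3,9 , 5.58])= [ -7, - 7 , - 4,- 3.11 ,-3,1,1, 2, 5.58,8.86,9]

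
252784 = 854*296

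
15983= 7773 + 8210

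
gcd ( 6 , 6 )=6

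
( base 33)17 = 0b101000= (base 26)1e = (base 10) 40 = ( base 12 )34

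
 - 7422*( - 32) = 237504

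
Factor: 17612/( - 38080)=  - 2^(  -  4 )*5^ ( - 1) * 37^1 = - 37/80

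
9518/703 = 9518/703 = 13.54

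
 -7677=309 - 7986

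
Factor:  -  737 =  - 11^1*67^1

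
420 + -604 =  - 184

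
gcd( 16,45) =1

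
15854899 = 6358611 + 9496288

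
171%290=171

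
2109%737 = 635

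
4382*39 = 170898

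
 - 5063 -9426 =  - 14489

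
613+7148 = 7761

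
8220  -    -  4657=12877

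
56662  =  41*1382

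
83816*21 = 1760136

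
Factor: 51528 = 2^3 * 3^1*19^1 * 113^1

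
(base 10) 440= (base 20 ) 120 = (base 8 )670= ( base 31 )e6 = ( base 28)FK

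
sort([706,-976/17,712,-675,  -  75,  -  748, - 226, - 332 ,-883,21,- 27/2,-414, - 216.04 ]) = [ - 883, - 748, - 675, - 414, - 332,-226, - 216.04,-75, - 976/17, -27/2, 21, 706,712 ] 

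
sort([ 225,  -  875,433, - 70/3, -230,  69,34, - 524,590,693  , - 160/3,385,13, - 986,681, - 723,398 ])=[-986, - 875, - 723, - 524, - 230, - 160/3, - 70/3, 13, 34,69, 225, 385, 398,433,590,681,693 ] 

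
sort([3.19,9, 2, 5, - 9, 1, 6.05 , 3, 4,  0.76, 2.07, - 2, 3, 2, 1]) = [ - 9,  -  2  ,  0.76,1, 1, 2,  2,  2.07, 3, 3, 3.19, 4, 5, 6.05, 9 ]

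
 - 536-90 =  - 626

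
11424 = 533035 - 521611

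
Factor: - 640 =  - 2^7*5^1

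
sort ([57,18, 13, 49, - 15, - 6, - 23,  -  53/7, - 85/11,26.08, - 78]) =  [ - 78, - 23, - 15, - 85/11,- 53/7,- 6 , 13 , 18, 26.08, 49, 57 ] 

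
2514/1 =2514 =2514.00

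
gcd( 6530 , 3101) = 1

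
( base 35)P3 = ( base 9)1175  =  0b1101101110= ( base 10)878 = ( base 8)1556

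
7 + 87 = 94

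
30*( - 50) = - 1500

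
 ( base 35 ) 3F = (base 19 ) 66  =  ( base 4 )1320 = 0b1111000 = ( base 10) 120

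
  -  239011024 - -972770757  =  733759733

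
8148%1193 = 990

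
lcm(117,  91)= 819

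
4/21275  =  4/21275 = 0.00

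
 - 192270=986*( -195)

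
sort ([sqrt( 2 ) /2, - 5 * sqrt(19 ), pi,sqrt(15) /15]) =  [ - 5*sqrt( 19 ) , sqrt ( 15) /15,sqrt( 2)/2, pi]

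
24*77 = 1848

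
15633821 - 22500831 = -6867010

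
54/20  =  27/10 = 2.70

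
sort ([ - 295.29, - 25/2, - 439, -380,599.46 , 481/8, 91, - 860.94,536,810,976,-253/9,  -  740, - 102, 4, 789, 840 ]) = [ - 860.94, -740, - 439, - 380, - 295.29, - 102,-253/9, - 25/2 , 4, 481/8,91, 536, 599.46, 789, 810, 840, 976]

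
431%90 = 71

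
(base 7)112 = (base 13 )46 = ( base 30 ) 1s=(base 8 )72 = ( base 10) 58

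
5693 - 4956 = 737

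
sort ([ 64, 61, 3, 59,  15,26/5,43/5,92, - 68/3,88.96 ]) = [ - 68/3, 3, 26/5, 43/5, 15, 59, 61, 64, 88.96 , 92]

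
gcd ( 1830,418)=2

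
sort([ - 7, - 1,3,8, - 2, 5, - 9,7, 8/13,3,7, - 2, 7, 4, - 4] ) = [ - 9, - 7, - 4,  -  2,-2,-1, 8/13,3, 3,4,5,7, 7,7,8]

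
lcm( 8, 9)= 72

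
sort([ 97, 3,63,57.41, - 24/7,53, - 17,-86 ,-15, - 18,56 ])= [ - 86 ,  -  18, - 17, - 15,-24/7 , 3,53, 56, 57.41, 63,97] 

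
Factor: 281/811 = 281^1 * 811^( - 1)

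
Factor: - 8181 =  - 3^4*101^1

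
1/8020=1/8020 = 0.00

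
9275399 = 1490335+7785064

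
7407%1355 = 632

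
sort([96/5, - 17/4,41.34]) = [  -  17/4, 96/5, 41.34]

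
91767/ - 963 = - 30589/321 = -95.29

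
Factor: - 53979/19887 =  - 19/7 = -  7^( - 1)*19^1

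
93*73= 6789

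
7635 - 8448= -813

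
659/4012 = 659/4012 = 0.16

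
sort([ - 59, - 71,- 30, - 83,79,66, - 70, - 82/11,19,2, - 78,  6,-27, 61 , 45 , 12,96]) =[ - 83, - 78 , - 71,-70,-59,- 30,-27, - 82/11, 2,6,  12 , 19, 45,61, 66  ,  79,96] 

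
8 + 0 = 8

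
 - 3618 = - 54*67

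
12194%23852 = 12194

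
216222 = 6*36037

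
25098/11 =25098/11 = 2281.64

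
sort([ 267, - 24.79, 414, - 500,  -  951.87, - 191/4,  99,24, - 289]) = [ - 951.87,  -  500, -289, -191/4, - 24.79,24,99, 267, 414]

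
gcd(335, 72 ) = 1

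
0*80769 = 0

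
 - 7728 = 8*( - 966)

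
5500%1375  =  0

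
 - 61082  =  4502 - 65584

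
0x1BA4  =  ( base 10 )7076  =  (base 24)C6K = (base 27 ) 9j2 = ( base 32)6t4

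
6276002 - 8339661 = -2063659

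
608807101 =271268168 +337538933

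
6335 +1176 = 7511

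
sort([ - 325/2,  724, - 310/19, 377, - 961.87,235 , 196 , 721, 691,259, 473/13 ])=[ - 961.87, - 325/2, - 310/19 , 473/13,196,235,259,377, 691, 721,724]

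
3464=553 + 2911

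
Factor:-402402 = -2^1 * 3^1*7^1*11^1*13^1*67^1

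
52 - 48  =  4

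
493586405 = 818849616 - 325263211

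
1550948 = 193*8036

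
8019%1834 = 683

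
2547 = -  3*( - 849 ) 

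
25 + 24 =49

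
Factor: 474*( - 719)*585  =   - 199371510 = -2^1 * 3^3*5^1*13^1 * 79^1*719^1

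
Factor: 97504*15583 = 2^5*11^1*277^1*15583^1 = 1519404832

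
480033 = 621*773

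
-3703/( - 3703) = 1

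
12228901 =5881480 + 6347421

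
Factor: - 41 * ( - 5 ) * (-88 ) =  - 2^3 * 5^1*11^1 * 41^1 = -  18040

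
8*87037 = 696296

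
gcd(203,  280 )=7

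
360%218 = 142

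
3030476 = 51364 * 59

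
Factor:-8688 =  - 2^4*3^1*181^1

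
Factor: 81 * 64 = 2^6 * 3^4=   5184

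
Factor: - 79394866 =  - 2^1*29^1 *67^1 * 20431^1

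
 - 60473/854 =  - 8639/122 = - 70.81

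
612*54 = 33048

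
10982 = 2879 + 8103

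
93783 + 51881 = 145664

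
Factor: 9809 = 17^1*577^1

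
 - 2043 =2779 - 4822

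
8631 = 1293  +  7338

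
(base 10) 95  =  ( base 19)50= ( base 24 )3N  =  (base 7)164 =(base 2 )1011111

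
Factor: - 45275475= - 3^1*5^2*7^1 * 86239^1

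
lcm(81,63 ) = 567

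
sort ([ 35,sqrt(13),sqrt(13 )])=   [ sqrt( 13), sqrt( 13),35]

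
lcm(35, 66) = 2310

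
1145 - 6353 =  - 5208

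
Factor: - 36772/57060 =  - 3^( - 2)*5^( - 1)*29^1 = - 29/45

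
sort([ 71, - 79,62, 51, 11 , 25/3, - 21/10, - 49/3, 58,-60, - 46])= [ -79, - 60 ,-46, - 49/3, - 21/10,  25/3, 11, 51, 58 , 62,71]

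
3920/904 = 490/113 = 4.34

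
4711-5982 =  - 1271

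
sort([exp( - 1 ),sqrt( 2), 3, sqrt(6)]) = [ exp( - 1), sqrt(2), sqrt( 6 ), 3 ] 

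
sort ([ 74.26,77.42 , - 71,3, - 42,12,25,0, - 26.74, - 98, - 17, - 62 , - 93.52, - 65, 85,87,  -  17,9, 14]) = [ - 98 , - 93.52, - 71 , - 65, - 62,-42, - 26.74, - 17,  -  17,0,3 , 9,12,14 , 25,74.26,77.42, 85,87]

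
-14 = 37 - 51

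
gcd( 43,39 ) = 1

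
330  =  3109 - 2779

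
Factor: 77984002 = 2^1 * 73^1 * 534137^1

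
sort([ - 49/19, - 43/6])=[-43/6, -49/19]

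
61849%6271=5410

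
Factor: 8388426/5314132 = 2^(  -  1) * 3^1*17^ ( - 2)*577^1*2423^1*4597^( - 1)=4194213/2657066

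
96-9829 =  - 9733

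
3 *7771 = 23313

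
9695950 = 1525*6358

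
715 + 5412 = 6127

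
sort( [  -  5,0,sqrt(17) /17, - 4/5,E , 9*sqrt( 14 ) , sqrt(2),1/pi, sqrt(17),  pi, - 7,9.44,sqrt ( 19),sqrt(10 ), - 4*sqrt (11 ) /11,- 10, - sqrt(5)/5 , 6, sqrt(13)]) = [ - 10 ,-7,-5, - 4*sqrt(11 )/11, - 4/5, - sqrt ( 5 )/5, 0,sqrt(17 ) /17, 1/pi,sqrt(2 ),  E,pi,sqrt(10 ), sqrt( 13 ),  sqrt(17), sqrt( 19),6, 9.44,9 *sqrt( 14 )] 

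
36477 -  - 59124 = 95601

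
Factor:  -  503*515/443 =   -  5^1*103^1*443^( -1)*503^1 = - 259045/443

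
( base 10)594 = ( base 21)176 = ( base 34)HG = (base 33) i0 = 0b1001010010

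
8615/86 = 100 + 15/86= 100.17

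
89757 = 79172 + 10585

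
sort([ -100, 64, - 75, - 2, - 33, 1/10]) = [ - 100, - 75, - 33,-2, 1/10, 64]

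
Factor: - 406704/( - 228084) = 2^2*37^1*83^( - 1) = 148/83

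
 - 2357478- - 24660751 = 22303273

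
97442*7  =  682094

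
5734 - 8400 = - 2666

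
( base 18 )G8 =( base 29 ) a6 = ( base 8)450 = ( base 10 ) 296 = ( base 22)DA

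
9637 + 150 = 9787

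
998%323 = 29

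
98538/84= 1173 + 1/14   =  1173.07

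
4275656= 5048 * 847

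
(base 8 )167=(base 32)3n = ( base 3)11102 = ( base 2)1110111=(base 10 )119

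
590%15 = 5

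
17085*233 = 3980805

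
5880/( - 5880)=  - 1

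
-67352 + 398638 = 331286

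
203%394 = 203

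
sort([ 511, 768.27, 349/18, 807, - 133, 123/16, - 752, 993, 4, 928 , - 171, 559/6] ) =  [ - 752, - 171, - 133, 4, 123/16, 349/18, 559/6, 511,  768.27, 807,  928,993] 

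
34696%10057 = 4525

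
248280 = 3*82760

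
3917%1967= 1950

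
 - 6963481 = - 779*8939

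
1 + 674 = 675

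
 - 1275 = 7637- 8912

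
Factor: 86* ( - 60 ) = - 2^3* 3^1*5^1*43^1 = - 5160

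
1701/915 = 1+262/305=1.86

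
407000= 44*9250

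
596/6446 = 298/3223 = 0.09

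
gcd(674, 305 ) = 1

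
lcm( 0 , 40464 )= 0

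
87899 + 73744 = 161643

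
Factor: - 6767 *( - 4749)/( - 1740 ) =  - 2^(-2 )*5^(-1 )*29^( - 1)*67^1*101^1*1583^1= - 10712161/580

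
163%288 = 163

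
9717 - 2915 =6802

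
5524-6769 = -1245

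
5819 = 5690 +129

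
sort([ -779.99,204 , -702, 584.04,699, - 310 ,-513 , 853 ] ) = [ - 779.99, - 702, - 513, - 310,204,584.04, 699,853 ] 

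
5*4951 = 24755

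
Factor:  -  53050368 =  - 2^10*3^1 *7^1*2467^1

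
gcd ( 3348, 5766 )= 186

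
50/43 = 50/43=1.16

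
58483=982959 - 924476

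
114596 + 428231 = 542827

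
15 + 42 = 57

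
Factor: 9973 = 9973^1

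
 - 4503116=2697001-7200117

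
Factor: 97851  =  3^1*13^2*193^1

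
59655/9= 19885/3=6628.33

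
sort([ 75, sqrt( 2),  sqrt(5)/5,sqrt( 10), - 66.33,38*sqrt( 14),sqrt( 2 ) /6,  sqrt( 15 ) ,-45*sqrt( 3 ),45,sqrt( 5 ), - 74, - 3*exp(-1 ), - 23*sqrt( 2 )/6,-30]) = [ - 45*sqrt( 3), -74, - 66.33, - 30,-23*sqrt( 2)/6, - 3 * exp(-1 ), sqrt( 2)/6 , sqrt( 5 )/5, sqrt( 2),sqrt(5 ),sqrt(10 ), sqrt( 15),45,75,38*sqrt( 14 )] 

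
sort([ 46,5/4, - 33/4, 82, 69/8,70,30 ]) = [ - 33/4, 5/4, 69/8,30,46, 70,82 ]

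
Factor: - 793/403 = -31^( - 1)*61^1 = - 61/31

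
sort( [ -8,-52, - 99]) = [-99, - 52, - 8] 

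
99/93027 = 3/2819 = 0.00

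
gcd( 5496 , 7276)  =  4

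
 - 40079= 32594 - 72673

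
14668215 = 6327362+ 8340853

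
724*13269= 9606756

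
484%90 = 34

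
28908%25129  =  3779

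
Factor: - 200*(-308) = 61600 = 2^5*5^2 * 7^1*11^1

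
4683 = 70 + 4613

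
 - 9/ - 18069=3/6023  =  0.00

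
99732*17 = 1695444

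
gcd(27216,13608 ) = 13608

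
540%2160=540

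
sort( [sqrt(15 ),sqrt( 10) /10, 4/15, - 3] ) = [ - 3,4/15,sqrt( 10)/10, sqrt(15)]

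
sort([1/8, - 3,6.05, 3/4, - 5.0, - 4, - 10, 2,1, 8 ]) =[ - 10, - 5.0, - 4,  -  3,1/8  ,  3/4,1, 2, 6.05 , 8] 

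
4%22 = 4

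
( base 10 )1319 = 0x527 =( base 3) 1210212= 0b10100100111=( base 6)10035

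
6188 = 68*91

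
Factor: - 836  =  -2^2*11^1*19^1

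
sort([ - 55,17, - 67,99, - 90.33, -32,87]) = [ - 90.33, - 67 , - 55, - 32,17,87,99]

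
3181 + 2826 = 6007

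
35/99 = 35/99 = 0.35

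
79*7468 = 589972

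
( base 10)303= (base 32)9F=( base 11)256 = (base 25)c3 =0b100101111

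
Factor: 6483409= 17^1*381377^1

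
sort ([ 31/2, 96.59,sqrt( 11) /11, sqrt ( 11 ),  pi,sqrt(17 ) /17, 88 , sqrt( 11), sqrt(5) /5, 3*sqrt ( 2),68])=[ sqrt ( 17) /17, sqrt( 11)/11,sqrt(5 ) /5, pi , sqrt( 11),sqrt(11), 3 *sqrt ( 2 ),31/2,  68, 88,96.59]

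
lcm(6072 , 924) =42504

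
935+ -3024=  - 2089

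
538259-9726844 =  - 9188585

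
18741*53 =993273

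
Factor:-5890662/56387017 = -2^1*3^2*73^1*4483^1*56387017^( - 1 ) 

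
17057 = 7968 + 9089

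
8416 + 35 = 8451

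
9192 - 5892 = 3300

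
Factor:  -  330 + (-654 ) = -2^3*3^1 * 41^1 = -984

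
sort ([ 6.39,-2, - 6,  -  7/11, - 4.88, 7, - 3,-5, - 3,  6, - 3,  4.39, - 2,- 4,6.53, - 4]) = [- 6, - 5, - 4.88 , - 4, - 4, - 3, - 3, - 3, - 2,-2,  -  7/11, 4.39,  6,  6.39, 6.53,7 ]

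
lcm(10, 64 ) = 320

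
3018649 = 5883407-2864758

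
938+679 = 1617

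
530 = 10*53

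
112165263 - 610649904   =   - 498484641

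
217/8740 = 217/8740 = 0.02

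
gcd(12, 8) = 4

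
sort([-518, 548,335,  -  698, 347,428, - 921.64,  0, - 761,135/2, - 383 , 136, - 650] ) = [ - 921.64 , - 761  , - 698,  -  650,  -  518 , - 383, 0,135/2, 136,335, 347, 428, 548 ]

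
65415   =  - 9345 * ( - 7)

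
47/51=47/51 = 0.92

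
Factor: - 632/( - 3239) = 8/41  =  2^3*41^(  -  1)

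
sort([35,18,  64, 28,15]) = [15,18,28, 35,64] 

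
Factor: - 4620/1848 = -2^ ( - 1)*5^1 = - 5/2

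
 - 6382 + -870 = - 7252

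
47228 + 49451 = 96679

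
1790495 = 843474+947021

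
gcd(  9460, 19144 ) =4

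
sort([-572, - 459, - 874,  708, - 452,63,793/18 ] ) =[-874, - 572, - 459,- 452, 793/18,63, 708 ] 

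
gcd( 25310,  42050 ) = 10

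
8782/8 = 4391/4 = 1097.75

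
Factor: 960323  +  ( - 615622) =344701 = 7^1 *23^1  *  2141^1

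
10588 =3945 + 6643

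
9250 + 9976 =19226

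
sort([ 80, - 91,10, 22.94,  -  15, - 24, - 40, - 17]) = [ - 91, - 40, - 24, - 17, -15, 10,22.94,  80 ]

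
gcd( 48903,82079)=1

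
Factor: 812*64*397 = 2^8*7^1*29^1* 397^1 = 20631296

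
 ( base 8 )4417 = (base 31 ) 2CP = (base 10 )2319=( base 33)249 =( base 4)210033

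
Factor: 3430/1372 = 2^( - 1)*5^1 = 5/2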